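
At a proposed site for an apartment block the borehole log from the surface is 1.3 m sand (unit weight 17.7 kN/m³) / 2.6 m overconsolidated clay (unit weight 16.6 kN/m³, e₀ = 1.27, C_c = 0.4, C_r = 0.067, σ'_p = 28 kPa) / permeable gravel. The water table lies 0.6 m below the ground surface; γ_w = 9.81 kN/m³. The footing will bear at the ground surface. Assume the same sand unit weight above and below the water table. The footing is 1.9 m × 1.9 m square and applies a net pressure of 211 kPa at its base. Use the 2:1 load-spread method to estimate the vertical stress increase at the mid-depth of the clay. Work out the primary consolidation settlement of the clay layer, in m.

Mid-depth of clay below the ground surface: z = 1.3 + 2.6/2 = 2.6 m.
Total vertical stress at mid-clay: σ_v = 17.7×1.3 + 16.6×1.3 = 44.59 kPa.
Pore pressure: u = 9.81×(2.6 − 0.6) = 19.62 kPa.
Initial effective stress: σ'_0 = σ_v − u = 44.59 − 19.62 = 24.97 kPa.
Stress increase at mid-clay by the 2:1 spreading method:
Δσ = qBL/((B+z)(L+z)) = 211×1.9×1.9/((1.9+2.6)(1.9+2.6)) = 37.615 kPa
Final effective stress: σ'_f = 24.97 + 37.615 = 62.585 kPa.
σ'_f = 62.585 > σ'_p = 28 kPa, so the stress path crosses the preconsolidation pressure — recompression up to σ'_p, then virgin compression beyond:
S_c = H/(1+e₀)·[C_r·log₁₀(σ'_p/σ'_0) + C_c·log₁₀(σ'_f/σ'_p)]
    = 2.6/2.27 × [0.067×log₁₀(28/24.97) + 0.4×log₁₀(62.585/28)]
    = 1.1454 × [0.0033325 + 0.13972] = 0.1639 m

S_c ≈ 0.164 m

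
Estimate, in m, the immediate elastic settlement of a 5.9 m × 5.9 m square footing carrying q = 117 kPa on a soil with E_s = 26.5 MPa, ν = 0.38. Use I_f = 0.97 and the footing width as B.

S_e ≈ 0.0216 m

Immediate (elastic) settlement: S_e = q·B·(1−ν²)/E_s · I_f.
E_s = 26.5 MPa = 26500 kPa.
S_e = 117 × 5.9 × (1 − 0.38²) / 26500 × 0.97
    = 117 × 5.9 × 0.8556 / 26500 × 0.97
    = 0.02162 m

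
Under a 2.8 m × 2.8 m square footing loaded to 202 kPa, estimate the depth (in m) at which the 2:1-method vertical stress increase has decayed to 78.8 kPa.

z ≈ 1.68 m

2:1 spreading — at depth z the loaded area has grown by z in each plan dimension:
qB²/(B+z)² = Δσ_z ⇒ z = B(√(q/Δσ_z) − 1) = 2.8×(√(202/78.8) − 1) = 1.683 m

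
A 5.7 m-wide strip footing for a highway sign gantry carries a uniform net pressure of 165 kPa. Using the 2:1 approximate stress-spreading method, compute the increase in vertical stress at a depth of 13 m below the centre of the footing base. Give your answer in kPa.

By the 2:1 method the load spreads at 1 horizontal : 2 vertical, so at depth z the loaded area has grown by z in each plan dimension:
Δσ = qB/(B+z) = 165×5.7/(5.7+13) = 50.294 kPa

Δσ_z ≈ 50.3 kPa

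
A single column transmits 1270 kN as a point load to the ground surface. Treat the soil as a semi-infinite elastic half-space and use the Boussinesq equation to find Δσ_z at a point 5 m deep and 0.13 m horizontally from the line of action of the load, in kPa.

Δσ_z ≈ 24.2 kPa

Boussinesq vertical stress below a point load on an elastic half-space:
Δσ_z = 3P/(2πz²) · [1 + (r/z)²]^(−5/2)
r/z = 0.13/5 = 0.026; [1+(r/z)²]^(−5/2) = 0.99831.
Δσ_z = 3×1270/(2π×5²) × 0.99831 = 24.255 × 0.99831 = 24.21 kPa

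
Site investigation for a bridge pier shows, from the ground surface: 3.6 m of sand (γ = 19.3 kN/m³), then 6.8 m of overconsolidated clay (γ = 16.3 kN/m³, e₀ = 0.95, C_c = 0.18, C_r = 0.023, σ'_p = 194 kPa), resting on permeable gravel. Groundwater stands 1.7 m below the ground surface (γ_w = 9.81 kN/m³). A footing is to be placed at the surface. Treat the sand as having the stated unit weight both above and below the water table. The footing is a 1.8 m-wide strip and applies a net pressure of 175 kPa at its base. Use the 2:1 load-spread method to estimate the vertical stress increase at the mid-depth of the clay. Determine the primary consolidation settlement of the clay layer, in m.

S_c ≈ 0.0139 m

Mid-depth of clay below the ground surface: z = 3.6 + 6.8/2 = 7 m.
Total vertical stress at mid-clay: σ_v = 19.3×3.6 + 16.3×3.4 = 124.9 kPa.
Pore pressure: u = 9.81×(7 − 1.7) = 51.993 kPa.
Initial effective stress: σ'_0 = σ_v − u = 124.9 − 51.993 = 72.907 kPa.
Stress increase at mid-clay by the 2:1 spreading method:
Δσ = qB/(B+z) = 175×1.8/(1.8+7) = 35.795 kPa
Final effective stress: σ'_f = 72.907 + 35.795 = 108.7 kPa.
σ'_f = 108.7 ≤ σ'_p = 194 kPa, so the clay remains overconsolidated and only the recompression index applies:
S_c = C_r·H/(1+e₀)·log₁₀(σ'_f/σ'_0) = 0.023×6.8/1.95×log₁₀(108.7/72.907)
    = 0.080206 × 0.17346 = 0.01391 m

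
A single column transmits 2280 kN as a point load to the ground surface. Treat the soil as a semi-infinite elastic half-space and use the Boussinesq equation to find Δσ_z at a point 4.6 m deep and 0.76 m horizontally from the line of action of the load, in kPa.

Boussinesq vertical stress below a point load on an elastic half-space:
Δσ_z = 3P/(2πz²) · [1 + (r/z)²]^(−5/2)
r/z = 0.76/4.6 = 0.16522; [1+(r/z)²]^(−5/2) = 0.93489.
Δσ_z = 3×2280/(2π×4.6²) × 0.93489 = 51.447 × 0.93489 = 48.1 kPa

Δσ_z ≈ 48.1 kPa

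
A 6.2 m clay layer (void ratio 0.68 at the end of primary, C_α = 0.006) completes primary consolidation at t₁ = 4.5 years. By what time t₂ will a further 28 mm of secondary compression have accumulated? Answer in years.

t₂ ≈ 82.7 years

S_s = C_α·H/(1+e_p)·log₁₀(t₂/t₁) ⇒ log₁₀(t₂/t₁) = S_s·(1+e_p)/(C_α·H).
log₁₀(t₂/t₁) = 0.028 × (1+0.68) / (0.006×6.2) = 1.265
t₂ = t₁ × 10^1.265 = 4.5 × 18.39 = 82.74 years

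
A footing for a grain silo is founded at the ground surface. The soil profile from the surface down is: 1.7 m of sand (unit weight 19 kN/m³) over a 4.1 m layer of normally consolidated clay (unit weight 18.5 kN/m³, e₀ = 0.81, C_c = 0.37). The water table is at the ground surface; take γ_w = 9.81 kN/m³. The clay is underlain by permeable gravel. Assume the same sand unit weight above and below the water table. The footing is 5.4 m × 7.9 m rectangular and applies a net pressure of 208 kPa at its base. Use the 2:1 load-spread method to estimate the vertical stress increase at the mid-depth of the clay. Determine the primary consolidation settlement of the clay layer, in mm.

S_c ≈ 455 mm

Mid-depth of clay below the ground surface: z = 1.7 + 4.1/2 = 3.75 m.
Total vertical stress at mid-clay: σ_v = 19×1.7 + 18.5×2.05 = 70.225 kPa.
Pore pressure: u = 9.81×(3.75 − 0) = 36.788 kPa.
Initial effective stress: σ'_0 = σ_v − u = 70.225 − 36.788 = 33.437 kPa.
Stress increase at mid-clay by the 2:1 spreading method:
Δσ = qBL/((B+z)(L+z)) = 208×5.4×7.9/((5.4+3.75)(7.9+3.75)) = 83.241 kPa
Final effective stress: σ'_f = σ'_0 + Δσ = 33.437 + 83.241 = 116.68 kPa.
Normally consolidated clay, so the full stress increment lies on the virgin compression line:
S_c = C_c·H/(1+e₀)·log₁₀(σ'_f/σ'_0) = 0.37×4.1/(1+0.81)×log₁₀(116.68/33.437)
    = 0.83812 × 0.54277 = 0.4549 m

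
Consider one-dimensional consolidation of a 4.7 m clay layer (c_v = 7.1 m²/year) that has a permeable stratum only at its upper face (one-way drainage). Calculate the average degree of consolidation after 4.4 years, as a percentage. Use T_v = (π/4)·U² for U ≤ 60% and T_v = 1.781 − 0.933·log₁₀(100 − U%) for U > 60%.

Drainage path length: H_d = H = 4.7 m (single drainage).
T_v = c_v·t/H_d² = 7.1×4.4/4.7² = 1.4142.
T_v = 1.4142 corresponds to the U > 60% branch:
U = 1 − 10^((1.781 − T_v)/0.933)/100 = 0.9753

U ≈ 97.5 %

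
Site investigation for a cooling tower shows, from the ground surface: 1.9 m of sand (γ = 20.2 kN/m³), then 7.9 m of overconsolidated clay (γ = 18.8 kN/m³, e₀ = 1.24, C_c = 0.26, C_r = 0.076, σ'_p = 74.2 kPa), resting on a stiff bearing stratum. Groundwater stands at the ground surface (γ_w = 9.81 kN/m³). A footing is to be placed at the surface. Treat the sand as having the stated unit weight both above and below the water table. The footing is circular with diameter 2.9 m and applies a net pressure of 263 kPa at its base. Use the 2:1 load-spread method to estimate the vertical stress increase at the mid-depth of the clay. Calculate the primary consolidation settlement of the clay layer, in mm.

S_c ≈ 84.4 mm

Mid-depth of clay below the ground surface: z = 1.9 + 7.9/2 = 5.85 m.
Total vertical stress at mid-clay: σ_v = 20.2×1.9 + 18.8×3.95 = 112.64 kPa.
Pore pressure: u = 9.81×(5.85 − 0) = 57.389 kPa.
Initial effective stress: σ'_0 = σ_v − u = 112.64 − 57.389 = 55.251 kPa.
Stress increase at mid-clay by the 2:1 spreading method:
Δσ ≈ qD²/(D+z)² = 263×2.9²/(2.9+5.85)² = 28.889 kPa
Final effective stress: σ'_f = 55.251 + 28.889 = 84.14 kPa.
σ'_f = 84.14 > σ'_p = 74.2 kPa, so the stress path crosses the preconsolidation pressure — recompression up to σ'_p, then virgin compression beyond:
S_c = H/(1+e₀)·[C_r·log₁₀(σ'_p/σ'_0) + C_c·log₁₀(σ'_f/σ'_p)]
    = 7.9/2.24 × [0.076×log₁₀(74.2/55.251) + 0.26×log₁₀(84.14/74.2)]
    = 3.5268 × [0.0097328 + 0.014196] = 0.08439 m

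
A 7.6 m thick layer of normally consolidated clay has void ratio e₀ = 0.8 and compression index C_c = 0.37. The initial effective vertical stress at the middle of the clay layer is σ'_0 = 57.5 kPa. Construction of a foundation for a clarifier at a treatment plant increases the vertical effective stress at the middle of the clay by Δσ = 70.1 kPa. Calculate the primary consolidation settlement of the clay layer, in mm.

S_c ≈ 541 mm

Final effective stress: σ'_f = σ'_0 + Δσ = 57.5 + 70.1 = 127.6 kPa.
Normally consolidated clay, so the full stress increment lies on the virgin compression line:
S_c = C_c·H/(1+e₀)·log₁₀(σ'_f/σ'_0) = 0.37×7.6/(1+0.8)×log₁₀(127.6/57.5)
    = 1.5622 × 0.34618 = 0.5408 m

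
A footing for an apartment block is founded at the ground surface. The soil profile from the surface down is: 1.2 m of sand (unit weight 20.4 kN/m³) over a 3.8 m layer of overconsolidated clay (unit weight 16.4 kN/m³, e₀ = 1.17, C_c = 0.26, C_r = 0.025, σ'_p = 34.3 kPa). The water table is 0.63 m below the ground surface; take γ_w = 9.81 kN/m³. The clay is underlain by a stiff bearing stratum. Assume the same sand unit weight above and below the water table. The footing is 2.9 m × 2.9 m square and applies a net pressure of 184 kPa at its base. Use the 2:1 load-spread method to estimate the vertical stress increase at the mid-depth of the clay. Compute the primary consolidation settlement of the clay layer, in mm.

S_c ≈ 155 mm

Mid-depth of clay below the ground surface: z = 1.2 + 3.8/2 = 3.1 m.
Total vertical stress at mid-clay: σ_v = 20.4×1.2 + 16.4×1.9 = 55.64 kPa.
Pore pressure: u = 9.81×(3.1 − 0.63) = 24.231 kPa.
Initial effective stress: σ'_0 = σ_v − u = 55.64 − 24.231 = 31.409 kPa.
Stress increase at mid-clay by the 2:1 spreading method:
Δσ = qBL/((B+z)(L+z)) = 184×2.9×2.9/((2.9+3.1)(2.9+3.1)) = 42.984 kPa
Final effective stress: σ'_f = 31.409 + 42.984 = 74.393 kPa.
σ'_f = 74.393 > σ'_p = 34.3 kPa, so the stress path crosses the preconsolidation pressure — recompression up to σ'_p, then virgin compression beyond:
S_c = H/(1+e₀)·[C_r·log₁₀(σ'_p/σ'_0) + C_c·log₁₀(σ'_f/σ'_p)]
    = 3.8/2.17 × [0.025×log₁₀(34.3/31.409) + 0.26×log₁₀(74.393/34.3)]
    = 1.7512 × [0.000956 + 0.087422] = 0.1548 m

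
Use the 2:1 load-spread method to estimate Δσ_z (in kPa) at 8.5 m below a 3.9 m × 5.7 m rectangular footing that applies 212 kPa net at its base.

Δσ_z ≈ 26.8 kPa

By the 2:1 method the load spreads at 1 horizontal : 2 vertical, so at depth z the loaded area has grown by z in each plan dimension:
Δσ = qBL/((B+z)(L+z)) = 212×3.9×5.7/((3.9+8.5)(5.7+8.5)) = 26.765 kPa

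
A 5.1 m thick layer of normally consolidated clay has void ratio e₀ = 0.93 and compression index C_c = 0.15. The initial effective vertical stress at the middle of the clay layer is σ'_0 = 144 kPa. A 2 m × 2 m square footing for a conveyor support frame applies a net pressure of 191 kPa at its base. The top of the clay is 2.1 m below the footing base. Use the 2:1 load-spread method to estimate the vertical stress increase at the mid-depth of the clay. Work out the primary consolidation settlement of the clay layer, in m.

Mid-depth of clay below the footing base: z = 2.1 + 5.1/2 = 4.65 m.
Stress increase at mid-clay by the 2:1 spreading method:
Δσ = qBL/((B+z)(L+z)) = 191×2×2/((2+4.65)(2+4.65)) = 17.276 kPa
Final effective stress: σ'_f = σ'_0 + Δσ = 144 + 17.276 = 161.28 kPa.
Normally consolidated clay, so the full stress increment lies on the virgin compression line:
S_c = C_c·H/(1+e₀)·log₁₀(σ'_f/σ'_0) = 0.15×5.1/(1+0.93)×log₁₀(161.28/144)
    = 0.39637 × 0.049218 = 0.01951 m

S_c ≈ 0.0195 m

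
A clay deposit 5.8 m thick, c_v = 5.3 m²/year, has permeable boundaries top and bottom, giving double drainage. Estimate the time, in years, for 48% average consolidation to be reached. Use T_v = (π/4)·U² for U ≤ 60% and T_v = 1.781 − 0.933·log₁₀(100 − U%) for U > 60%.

t ≈ 0.287 years

Drainage path length: H_d = H/2 = 2.9 m (double drainage).
U ≤ 60%: T_v = (π/4)·U² = (π/4)×0.48² = 0.18096.
t = T_v·H_d²/c_v = 0.18096×2.9²/5.3 = 0.2871 years.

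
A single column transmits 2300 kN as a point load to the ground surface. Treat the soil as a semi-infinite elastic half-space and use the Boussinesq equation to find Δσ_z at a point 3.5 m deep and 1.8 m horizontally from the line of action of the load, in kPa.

Boussinesq vertical stress below a point load on an elastic half-space:
Δσ_z = 3P/(2πz²) · [1 + (r/z)²]^(−5/2)
r/z = 1.8/3.5 = 0.51429; [1+(r/z)²]^(−5/2) = 0.55618.
Δσ_z = 3×2300/(2π×3.5²) × 0.55618 = 89.646 × 0.55618 = 49.86 kPa

Δσ_z ≈ 49.9 kPa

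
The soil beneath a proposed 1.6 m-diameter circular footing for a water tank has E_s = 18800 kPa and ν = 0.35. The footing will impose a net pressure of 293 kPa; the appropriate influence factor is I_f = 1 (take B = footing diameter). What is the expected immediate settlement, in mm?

S_e ≈ 21.9 mm

Immediate (elastic) settlement: S_e = q·B·(1−ν²)/E_s · I_f.
S_e = 293 × 1.6 × (1 − 0.35²) / 18800 × 1
    = 293 × 1.6 × 0.8775 / 18800 × 1
    = 0.02188 m = 21.88 mm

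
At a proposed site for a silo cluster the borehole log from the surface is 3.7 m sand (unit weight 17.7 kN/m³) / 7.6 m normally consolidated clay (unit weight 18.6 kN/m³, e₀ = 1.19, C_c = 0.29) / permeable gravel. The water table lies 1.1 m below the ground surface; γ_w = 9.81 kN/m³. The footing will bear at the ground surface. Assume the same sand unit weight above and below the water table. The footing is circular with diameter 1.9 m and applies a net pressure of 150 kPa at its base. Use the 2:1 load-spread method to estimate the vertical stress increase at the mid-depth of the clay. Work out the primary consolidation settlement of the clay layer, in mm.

Mid-depth of clay below the ground surface: z = 3.7 + 7.6/2 = 7.5 m.
Total vertical stress at mid-clay: σ_v = 17.7×3.7 + 18.6×3.8 = 136.17 kPa.
Pore pressure: u = 9.81×(7.5 − 1.1) = 62.784 kPa.
Initial effective stress: σ'_0 = σ_v − u = 136.17 − 62.784 = 73.386 kPa.
Stress increase at mid-clay by the 2:1 spreading method:
Δσ ≈ qD²/(D+z)² = 150×1.9²/(1.9+7.5)² = 6.1283 kPa
Final effective stress: σ'_f = σ'_0 + Δσ = 73.386 + 6.1283 = 79.514 kPa.
Normally consolidated clay, so the full stress increment lies on the virgin compression line:
S_c = C_c·H/(1+e₀)·log₁₀(σ'_f/σ'_0) = 0.29×7.6/(1+1.19)×log₁₀(79.514/73.386)
    = 1.0064 × 0.03483 = 0.03505 m

S_c ≈ 35.1 mm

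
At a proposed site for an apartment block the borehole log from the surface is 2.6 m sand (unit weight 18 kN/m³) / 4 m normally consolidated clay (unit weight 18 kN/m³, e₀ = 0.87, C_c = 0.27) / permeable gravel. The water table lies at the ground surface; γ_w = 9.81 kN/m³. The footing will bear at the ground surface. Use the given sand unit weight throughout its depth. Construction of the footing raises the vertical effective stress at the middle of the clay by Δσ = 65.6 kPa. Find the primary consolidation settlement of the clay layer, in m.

S_c ≈ 0.253 m

Mid-depth of clay below the ground surface: z = 2.6 + 4/2 = 4.6 m.
Total vertical stress at mid-clay: σ_v = 18×2.6 + 18×2 = 82.8 kPa.
Pore pressure: u = 9.81×(4.6 − 0) = 45.126 kPa.
Initial effective stress: σ'_0 = σ_v − u = 82.8 − 45.126 = 37.674 kPa.
Final effective stress: σ'_f = σ'_0 + Δσ = 37.674 + 65.6 = 103.27 kPa.
Normally consolidated clay, so the full stress increment lies on the virgin compression line:
S_c = C_c·H/(1+e₀)·log₁₀(σ'_f/σ'_0) = 0.27×4/(1+0.87)×log₁₀(103.27/37.674)
    = 0.57754 × 0.43793 = 0.2529 m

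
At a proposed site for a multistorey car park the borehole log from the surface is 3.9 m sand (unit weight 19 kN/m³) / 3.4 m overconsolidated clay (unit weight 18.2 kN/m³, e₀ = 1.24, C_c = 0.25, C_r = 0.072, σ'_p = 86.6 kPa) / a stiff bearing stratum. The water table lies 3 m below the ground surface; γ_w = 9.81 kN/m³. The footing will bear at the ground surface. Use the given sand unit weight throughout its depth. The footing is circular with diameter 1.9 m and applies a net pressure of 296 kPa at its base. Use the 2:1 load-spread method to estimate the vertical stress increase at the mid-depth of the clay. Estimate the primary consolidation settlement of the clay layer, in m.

S_c ≈ 0.0253 m

Mid-depth of clay below the ground surface: z = 3.9 + 3.4/2 = 5.6 m.
Total vertical stress at mid-clay: σ_v = 19×3.9 + 18.2×1.7 = 105.04 kPa.
Pore pressure: u = 9.81×(5.6 − 3) = 25.506 kPa.
Initial effective stress: σ'_0 = σ_v − u = 105.04 − 25.506 = 79.534 kPa.
Stress increase at mid-clay by the 2:1 spreading method:
Δσ ≈ qD²/(D+z)² = 296×1.9²/(1.9+5.6)² = 18.997 kPa
Final effective stress: σ'_f = 79.534 + 18.997 = 98.531 kPa.
σ'_f = 98.531 > σ'_p = 86.6 kPa, so the stress path crosses the preconsolidation pressure — recompression up to σ'_p, then virgin compression beyond:
S_c = H/(1+e₀)·[C_r·log₁₀(σ'_p/σ'_0) + C_c·log₁₀(σ'_f/σ'_p)]
    = 3.4/2.24 × [0.072×log₁₀(86.6/79.534) + 0.25×log₁₀(98.531/86.6)]
    = 1.5179 × [0.0026615 + 0.014014] = 0.02531 m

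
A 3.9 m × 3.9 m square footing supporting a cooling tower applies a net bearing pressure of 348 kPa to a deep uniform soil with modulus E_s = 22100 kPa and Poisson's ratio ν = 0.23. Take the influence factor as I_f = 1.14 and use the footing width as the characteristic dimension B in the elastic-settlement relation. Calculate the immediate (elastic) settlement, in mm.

S_e ≈ 66.3 mm

Immediate (elastic) settlement: S_e = q·B·(1−ν²)/E_s · I_f.
S_e = 348 × 3.9 × (1 − 0.23²) / 22100 × 1.14
    = 348 × 3.9 × 0.9471 / 22100 × 1.14
    = 0.06631 m = 66.31 mm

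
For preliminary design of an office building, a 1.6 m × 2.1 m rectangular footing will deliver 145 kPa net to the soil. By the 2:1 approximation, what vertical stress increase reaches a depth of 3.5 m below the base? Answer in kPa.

By the 2:1 method the load spreads at 1 horizontal : 2 vertical, so at depth z the loaded area has grown by z in each plan dimension:
Δσ = qBL/((B+z)(L+z)) = 145×1.6×2.1/((1.6+3.5)(2.1+3.5)) = 17.059 kPa

Δσ_z ≈ 17.1 kPa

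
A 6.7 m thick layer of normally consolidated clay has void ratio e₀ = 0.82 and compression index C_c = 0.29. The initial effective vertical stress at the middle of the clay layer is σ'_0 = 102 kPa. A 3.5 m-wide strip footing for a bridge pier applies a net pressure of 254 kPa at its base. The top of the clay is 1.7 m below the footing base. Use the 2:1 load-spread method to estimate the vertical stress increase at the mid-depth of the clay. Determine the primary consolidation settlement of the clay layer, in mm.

Mid-depth of clay below the footing base: z = 1.7 + 6.7/2 = 5.05 m.
Stress increase at mid-clay by the 2:1 spreading method:
Δσ = qB/(B+z) = 254×3.5/(3.5+5.05) = 103.98 kPa
Final effective stress: σ'_f = σ'_0 + Δσ = 102 + 103.98 = 205.98 kPa.
Normally consolidated clay, so the full stress increment lies on the virgin compression line:
S_c = C_c·H/(1+e₀)·log₁₀(σ'_f/σ'_0) = 0.29×6.7/(1+0.82)×log₁₀(205.98/102)
    = 1.0676 × 0.30522 = 0.3259 m

S_c ≈ 326 mm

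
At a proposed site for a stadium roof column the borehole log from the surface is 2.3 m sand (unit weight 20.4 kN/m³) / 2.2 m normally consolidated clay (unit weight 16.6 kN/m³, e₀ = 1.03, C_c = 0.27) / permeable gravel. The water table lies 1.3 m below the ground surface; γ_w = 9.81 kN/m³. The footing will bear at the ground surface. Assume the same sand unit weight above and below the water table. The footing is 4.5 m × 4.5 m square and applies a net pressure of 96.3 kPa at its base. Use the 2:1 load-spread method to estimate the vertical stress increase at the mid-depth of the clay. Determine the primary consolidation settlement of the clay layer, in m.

Mid-depth of clay below the ground surface: z = 2.3 + 2.2/2 = 3.4 m.
Total vertical stress at mid-clay: σ_v = 20.4×2.3 + 16.6×1.1 = 65.18 kPa.
Pore pressure: u = 9.81×(3.4 − 1.3) = 20.601 kPa.
Initial effective stress: σ'_0 = σ_v − u = 65.18 − 20.601 = 44.579 kPa.
Stress increase at mid-clay by the 2:1 spreading method:
Δσ = qBL/((B+z)(L+z)) = 96.3×4.5×4.5/((4.5+3.4)(4.5+3.4)) = 31.246 kPa
Final effective stress: σ'_f = σ'_0 + Δσ = 44.579 + 31.246 = 75.825 kPa.
Normally consolidated clay, so the full stress increment lies on the virgin compression line:
S_c = C_c·H/(1+e₀)·log₁₀(σ'_f/σ'_0) = 0.27×2.2/(1+1.03)×log₁₀(75.825/44.579)
    = 0.29261 × 0.23068 = 0.0675 m

S_c ≈ 0.0675 m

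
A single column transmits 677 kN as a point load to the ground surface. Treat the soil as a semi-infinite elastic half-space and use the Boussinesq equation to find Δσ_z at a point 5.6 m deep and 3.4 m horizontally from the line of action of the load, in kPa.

Δσ_z ≈ 4.7 kPa

Boussinesq vertical stress below a point load on an elastic half-space:
Δσ_z = 3P/(2πz²) · [1 + (r/z)²]^(−5/2)
r/z = 3.4/5.6 = 0.60714; [1+(r/z)²]^(−5/2) = 0.45634.
Δσ_z = 3×677/(2π×5.6²) × 0.45634 = 10.308 × 0.45634 = 4.704 kPa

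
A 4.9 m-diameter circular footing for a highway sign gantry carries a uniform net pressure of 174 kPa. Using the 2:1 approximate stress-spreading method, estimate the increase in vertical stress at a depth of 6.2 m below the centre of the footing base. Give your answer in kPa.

Δσ_z ≈ 33.9 kPa

By the 2:1 method the load spreads at 1 horizontal : 2 vertical, so at depth z the loaded area has grown by z in each plan dimension:
Δσ ≈ qD²/(D+z)² = 174×4.9²/(4.9+6.2)² = 33.907 kPa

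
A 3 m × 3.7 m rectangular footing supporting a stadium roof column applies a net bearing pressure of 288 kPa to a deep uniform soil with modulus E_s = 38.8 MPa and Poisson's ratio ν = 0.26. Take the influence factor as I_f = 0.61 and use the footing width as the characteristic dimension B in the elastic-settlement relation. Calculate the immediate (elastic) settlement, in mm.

Immediate (elastic) settlement: S_e = q·B·(1−ν²)/E_s · I_f.
E_s = 38.8 MPa = 38800 kPa.
S_e = 288 × 3 × (1 − 0.26²) / 38800 × 0.61
    = 288 × 3 × 0.9324 / 38800 × 0.61
    = 0.01267 m = 12.67 mm

S_e ≈ 12.7 mm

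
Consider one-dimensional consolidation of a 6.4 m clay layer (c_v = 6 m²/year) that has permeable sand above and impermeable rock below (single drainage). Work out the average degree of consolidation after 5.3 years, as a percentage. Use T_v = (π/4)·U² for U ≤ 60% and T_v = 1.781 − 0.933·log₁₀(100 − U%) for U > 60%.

U ≈ 88.1 %

Drainage path length: H_d = H = 6.4 m (single drainage).
T_v = c_v·t/H_d² = 6×5.3/6.4² = 0.77637.
T_v = 0.77637 corresponds to the U > 60% branch:
U = 1 − 10^((1.781 − T_v)/0.933)/100 = 0.8807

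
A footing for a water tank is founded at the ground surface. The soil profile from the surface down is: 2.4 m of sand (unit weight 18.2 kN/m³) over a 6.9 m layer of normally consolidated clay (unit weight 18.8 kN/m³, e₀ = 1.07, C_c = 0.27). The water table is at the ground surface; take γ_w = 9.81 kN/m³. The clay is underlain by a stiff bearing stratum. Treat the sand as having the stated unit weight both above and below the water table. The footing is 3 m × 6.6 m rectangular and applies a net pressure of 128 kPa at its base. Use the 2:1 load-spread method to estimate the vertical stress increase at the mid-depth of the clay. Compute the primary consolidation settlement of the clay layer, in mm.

Mid-depth of clay below the ground surface: z = 2.4 + 6.9/2 = 5.85 m.
Total vertical stress at mid-clay: σ_v = 18.2×2.4 + 18.8×3.45 = 108.54 kPa.
Pore pressure: u = 9.81×(5.85 − 0) = 57.389 kPa.
Initial effective stress: σ'_0 = σ_v − u = 108.54 − 57.389 = 51.151 kPa.
Stress increase at mid-clay by the 2:1 spreading method:
Δσ = qBL/((B+z)(L+z)) = 128×3×6.6/((3+5.85)(6.6+5.85)) = 23.002 kPa
Final effective stress: σ'_f = σ'_0 + Δσ = 51.151 + 23.002 = 74.153 kPa.
Normally consolidated clay, so the full stress increment lies on the virgin compression line:
S_c = C_c·H/(1+e₀)·log₁₀(σ'_f/σ'_0) = 0.27×6.9/(1+1.07)×log₁₀(74.153/51.151)
    = 0.9 × 0.16127 = 0.1451 m

S_c ≈ 145 mm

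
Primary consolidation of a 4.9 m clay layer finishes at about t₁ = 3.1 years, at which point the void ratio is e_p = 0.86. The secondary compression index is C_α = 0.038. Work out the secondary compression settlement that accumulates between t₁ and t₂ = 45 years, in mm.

S_s ≈ 116 mm

Secondary compression: S_s = C_α·H/(1+e_p)·log₁₀(t₂/t₁)
S_s = 0.038×4.9/(1+0.86)×log₁₀(45/3.1)
    = 0.1001 × 1.162 = 0.1163 m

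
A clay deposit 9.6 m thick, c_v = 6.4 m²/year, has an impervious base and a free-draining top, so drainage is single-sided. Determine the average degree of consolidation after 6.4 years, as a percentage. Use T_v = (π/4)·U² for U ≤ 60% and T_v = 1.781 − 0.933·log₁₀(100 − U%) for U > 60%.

U ≈ 72.9 %

Drainage path length: H_d = H = 9.6 m (single drainage).
T_v = c_v·t/H_d² = 6.4×6.4/9.6² = 0.44444.
T_v = 0.44444 corresponds to the U > 60% branch:
U = 1 − 10^((1.781 − T_v)/0.933)/100 = 0.7293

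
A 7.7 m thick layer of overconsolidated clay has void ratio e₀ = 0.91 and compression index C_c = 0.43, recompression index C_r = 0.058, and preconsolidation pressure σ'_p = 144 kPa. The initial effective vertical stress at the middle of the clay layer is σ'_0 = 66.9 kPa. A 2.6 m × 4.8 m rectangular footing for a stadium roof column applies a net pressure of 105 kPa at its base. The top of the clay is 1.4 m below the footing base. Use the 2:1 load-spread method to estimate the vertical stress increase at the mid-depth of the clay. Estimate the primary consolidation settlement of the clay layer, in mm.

S_c ≈ 22.5 mm

Mid-depth of clay below the footing base: z = 1.4 + 7.7/2 = 5.25 m.
Stress increase at mid-clay by the 2:1 spreading method:
Δσ = qBL/((B+z)(L+z)) = 105×2.6×4.8/((2.6+5.25)(4.8+5.25)) = 16.61 kPa
Final effective stress: σ'_f = 66.9 + 16.61 = 83.51 kPa.
σ'_f = 83.51 ≤ σ'_p = 144 kPa, so the clay remains overconsolidated and only the recompression index applies:
S_c = C_r·H/(1+e₀)·log₁₀(σ'_f/σ'_0) = 0.058×7.7/1.91×log₁₀(83.51/66.9)
    = 0.23382 × 0.096312 = 0.02252 m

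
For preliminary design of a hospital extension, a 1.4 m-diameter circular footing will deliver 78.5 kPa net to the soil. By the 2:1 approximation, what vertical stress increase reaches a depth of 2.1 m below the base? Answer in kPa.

By the 2:1 method the load spreads at 1 horizontal : 2 vertical, so at depth z the loaded area has grown by z in each plan dimension:
Δσ ≈ qD²/(D+z)² = 78.5×1.4²/(1.4+2.1)² = 12.56 kPa

Δσ_z ≈ 12.6 kPa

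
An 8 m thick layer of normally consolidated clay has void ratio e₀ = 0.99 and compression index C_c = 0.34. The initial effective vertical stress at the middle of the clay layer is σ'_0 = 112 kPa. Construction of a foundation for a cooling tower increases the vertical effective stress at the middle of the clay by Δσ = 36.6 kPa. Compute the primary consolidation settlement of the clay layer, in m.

Final effective stress: σ'_f = σ'_0 + Δσ = 112 + 36.6 = 148.6 kPa.
Normally consolidated clay, so the full stress increment lies on the virgin compression line:
S_c = C_c·H/(1+e₀)·log₁₀(σ'_f/σ'_0) = 0.34×8/(1+0.99)×log₁₀(148.6/112)
    = 1.3668 × 0.1228 = 0.1678 m

S_c ≈ 0.168 m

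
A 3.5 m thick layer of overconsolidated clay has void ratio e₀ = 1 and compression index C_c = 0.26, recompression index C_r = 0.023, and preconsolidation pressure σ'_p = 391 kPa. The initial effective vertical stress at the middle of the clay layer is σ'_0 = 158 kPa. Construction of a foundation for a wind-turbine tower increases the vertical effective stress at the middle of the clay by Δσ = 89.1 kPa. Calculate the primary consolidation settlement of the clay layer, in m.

S_c ≈ 0.00782 m

Final effective stress: σ'_f = 158 + 89.1 = 247.1 kPa.
σ'_f = 247.1 ≤ σ'_p = 391 kPa, so the clay remains overconsolidated and only the recompression index applies:
S_c = C_r·H/(1+e₀)·log₁₀(σ'_f/σ'_0) = 0.023×3.5/2×log₁₀(247.1/158)
    = 0.04025 × 0.19422 = 0.007817 m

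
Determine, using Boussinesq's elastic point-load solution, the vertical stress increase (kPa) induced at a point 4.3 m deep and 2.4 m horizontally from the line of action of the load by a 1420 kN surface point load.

Δσ_z ≈ 18.6 kPa

Boussinesq vertical stress below a point load on an elastic half-space:
Δσ_z = 3P/(2πz²) · [1 + (r/z)²]^(−5/2)
r/z = 2.4/4.3 = 0.55814; [1+(r/z)²]^(−5/2) = 0.50765.
Δσ_z = 3×1420/(2π×4.3²) × 0.50765 = 36.668 × 0.50765 = 18.61 kPa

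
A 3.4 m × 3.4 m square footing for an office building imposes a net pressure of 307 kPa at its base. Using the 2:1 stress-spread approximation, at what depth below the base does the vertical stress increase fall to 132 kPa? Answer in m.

2:1 spreading — at depth z the loaded area has grown by z in each plan dimension:
qB²/(B+z)² = Δσ_z ⇒ z = B(√(q/Δσ_z) − 1) = 3.4×(√(307/132) − 1) = 1.785 m

z ≈ 1.79 m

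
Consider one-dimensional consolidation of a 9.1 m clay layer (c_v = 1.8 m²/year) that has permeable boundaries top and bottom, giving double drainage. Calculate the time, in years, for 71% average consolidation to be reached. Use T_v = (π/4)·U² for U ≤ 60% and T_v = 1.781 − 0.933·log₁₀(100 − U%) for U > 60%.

Drainage path length: H_d = H/2 = 4.55 m (double drainage).
U > 60%: T_v = 1.781 − 0.933·log₁₀(100 − 71) = 0.41658.
t = T_v·H_d²/c_v = 0.41658×4.55²/1.8 = 4.791 years.

t ≈ 4.79 years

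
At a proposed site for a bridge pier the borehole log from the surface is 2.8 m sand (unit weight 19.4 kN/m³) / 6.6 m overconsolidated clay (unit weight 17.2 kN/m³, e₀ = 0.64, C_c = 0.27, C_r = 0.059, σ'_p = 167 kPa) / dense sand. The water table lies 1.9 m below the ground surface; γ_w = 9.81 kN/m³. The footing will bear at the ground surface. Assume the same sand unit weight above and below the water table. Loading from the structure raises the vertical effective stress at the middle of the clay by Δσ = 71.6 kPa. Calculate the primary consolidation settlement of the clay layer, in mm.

S_c ≈ 72.7 mm

Mid-depth of clay below the ground surface: z = 2.8 + 6.6/2 = 6.1 m.
Total vertical stress at mid-clay: σ_v = 19.4×2.8 + 17.2×3.3 = 111.08 kPa.
Pore pressure: u = 9.81×(6.1 − 1.9) = 41.202 kPa.
Initial effective stress: σ'_0 = σ_v − u = 111.08 − 41.202 = 69.878 kPa.
Final effective stress: σ'_f = 69.878 + 71.6 = 141.48 kPa.
σ'_f = 141.48 ≤ σ'_p = 167 kPa, so the clay remains overconsolidated and only the recompression index applies:
S_c = C_r·H/(1+e₀)·log₁₀(σ'_f/σ'_0) = 0.059×6.6/1.64×log₁₀(141.48/69.878)
    = 0.23744 × 0.30635 = 0.07274 m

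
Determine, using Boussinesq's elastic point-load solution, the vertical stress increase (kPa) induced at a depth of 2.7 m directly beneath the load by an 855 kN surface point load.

Δσ_z ≈ 56 kPa

Boussinesq vertical stress below a point load on an elastic half-space:
Δσ_z = 3P/(2πz²) · [1 + (r/z)²]^(−5/2)
r/z = 0/2.7 = 0; [1+(r/z)²]^(−5/2) = 1.
Δσ_z = 3×855/(2π×2.7²) × 1 = 55.999 × 1 = 56 kPa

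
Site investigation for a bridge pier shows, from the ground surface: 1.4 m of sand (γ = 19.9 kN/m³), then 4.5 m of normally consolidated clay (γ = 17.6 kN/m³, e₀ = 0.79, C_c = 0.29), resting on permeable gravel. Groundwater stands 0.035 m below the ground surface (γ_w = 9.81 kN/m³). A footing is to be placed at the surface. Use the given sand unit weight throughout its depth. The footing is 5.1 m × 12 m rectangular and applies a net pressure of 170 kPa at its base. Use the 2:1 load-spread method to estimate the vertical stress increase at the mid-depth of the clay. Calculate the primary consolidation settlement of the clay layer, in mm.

S_c ≈ 385 mm

Mid-depth of clay below the ground surface: z = 1.4 + 4.5/2 = 3.65 m.
Total vertical stress at mid-clay: σ_v = 19.9×1.4 + 17.6×2.25 = 67.46 kPa.
Pore pressure: u = 9.81×(3.65 − 0.035) = 35.463 kPa.
Initial effective stress: σ'_0 = σ_v − u = 67.46 − 35.463 = 31.997 kPa.
Stress increase at mid-clay by the 2:1 spreading method:
Δσ = qBL/((B+z)(L+z)) = 170×5.1×12/((5.1+3.65)(12+3.65)) = 75.976 kPa
Final effective stress: σ'_f = σ'_0 + Δσ = 31.997 + 75.976 = 107.97 kPa.
Normally consolidated clay, so the full stress increment lies on the virgin compression line:
S_c = C_c·H/(1+e₀)·log₁₀(σ'_f/σ'_0) = 0.29×4.5/(1+0.79)×log₁₀(107.97/31.997)
    = 0.72905 × 0.52819 = 0.3851 m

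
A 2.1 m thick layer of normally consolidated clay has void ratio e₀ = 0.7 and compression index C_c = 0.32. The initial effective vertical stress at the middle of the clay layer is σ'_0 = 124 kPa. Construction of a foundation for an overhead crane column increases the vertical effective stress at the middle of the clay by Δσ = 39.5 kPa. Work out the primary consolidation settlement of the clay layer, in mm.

Final effective stress: σ'_f = σ'_0 + Δσ = 124 + 39.5 = 163.5 kPa.
Normally consolidated clay, so the full stress increment lies on the virgin compression line:
S_c = C_c·H/(1+e₀)·log₁₀(σ'_f/σ'_0) = 0.32×2.1/(1+0.7)×log₁₀(163.5/124)
    = 0.39529 × 0.1201 = 0.04747 m

S_c ≈ 47.5 mm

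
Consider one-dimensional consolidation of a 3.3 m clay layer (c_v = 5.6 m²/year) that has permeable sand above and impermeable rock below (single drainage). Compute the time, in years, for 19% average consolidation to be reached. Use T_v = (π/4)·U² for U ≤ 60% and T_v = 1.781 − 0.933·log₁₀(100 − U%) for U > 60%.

Drainage path length: H_d = H = 3.3 m (single drainage).
U ≤ 60%: T_v = (π/4)·U² = (π/4)×0.19² = 0.028353.
t = T_v·H_d²/c_v = 0.028353×3.3²/5.6 = 0.05514 years.

t ≈ 0.0551 years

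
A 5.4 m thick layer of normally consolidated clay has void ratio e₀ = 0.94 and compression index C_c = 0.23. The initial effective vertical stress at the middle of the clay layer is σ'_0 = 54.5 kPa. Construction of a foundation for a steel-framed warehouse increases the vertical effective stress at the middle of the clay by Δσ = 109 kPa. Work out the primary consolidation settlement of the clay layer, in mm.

Final effective stress: σ'_f = σ'_0 + Δσ = 54.5 + 109 = 163.5 kPa.
Normally consolidated clay, so the full stress increment lies on the virgin compression line:
S_c = C_c·H/(1+e₀)·log₁₀(σ'_f/σ'_0) = 0.23×5.4/(1+0.94)×log₁₀(163.5/54.5)
    = 0.64021 × 0.47712 = 0.3055 m

S_c ≈ 305 mm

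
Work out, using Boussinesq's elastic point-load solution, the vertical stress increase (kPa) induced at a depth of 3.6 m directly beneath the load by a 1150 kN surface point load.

Boussinesq vertical stress below a point load on an elastic half-space:
Δσ_z = 3P/(2πz²) · [1 + (r/z)²]^(−5/2)
r/z = 0/3.6 = 0; [1+(r/z)²]^(−5/2) = 1.
Δσ_z = 3×1150/(2π×3.6²) × 1 = 42.368 × 1 = 42.37 kPa

Δσ_z ≈ 42.4 kPa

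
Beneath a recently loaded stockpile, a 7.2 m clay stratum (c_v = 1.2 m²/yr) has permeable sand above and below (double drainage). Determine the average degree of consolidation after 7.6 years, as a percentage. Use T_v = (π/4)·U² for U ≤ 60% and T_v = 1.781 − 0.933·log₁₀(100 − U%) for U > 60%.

U ≈ 85.7 %

Drainage path length: H_d = H/2 = 3.6 m (double drainage).
T_v = c_v·t/H_d² = 1.2×7.6/3.6² = 0.7037.
T_v = 0.7037 corresponds to the U > 60% branch:
U = 1 − 10^((1.781 − T_v)/0.933)/100 = 0.8572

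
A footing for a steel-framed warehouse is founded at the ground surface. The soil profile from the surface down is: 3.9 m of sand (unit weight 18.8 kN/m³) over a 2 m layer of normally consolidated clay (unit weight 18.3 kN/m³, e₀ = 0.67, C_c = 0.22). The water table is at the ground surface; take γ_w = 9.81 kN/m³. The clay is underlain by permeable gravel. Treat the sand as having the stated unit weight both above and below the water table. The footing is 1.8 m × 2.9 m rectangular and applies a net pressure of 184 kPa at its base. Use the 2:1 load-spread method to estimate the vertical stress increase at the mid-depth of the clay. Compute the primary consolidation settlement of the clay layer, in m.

Mid-depth of clay below the ground surface: z = 3.9 + 2/2 = 4.9 m.
Total vertical stress at mid-clay: σ_v = 18.8×3.9 + 18.3×1 = 91.62 kPa.
Pore pressure: u = 9.81×(4.9 − 0) = 48.069 kPa.
Initial effective stress: σ'_0 = σ_v − u = 91.62 − 48.069 = 43.551 kPa.
Stress increase at mid-clay by the 2:1 spreading method:
Δσ = qBL/((B+z)(L+z)) = 184×1.8×2.9/((1.8+4.9)(2.9+4.9)) = 18.379 kPa
Final effective stress: σ'_f = σ'_0 + Δσ = 43.551 + 18.379 = 61.93 kPa.
Normally consolidated clay, so the full stress increment lies on the virgin compression line:
S_c = C_c·H/(1+e₀)·log₁₀(σ'_f/σ'_0) = 0.22×2/(1+0.67)×log₁₀(61.93/43.551)
    = 0.26347 × 0.1529 = 0.04028 m

S_c ≈ 0.0403 m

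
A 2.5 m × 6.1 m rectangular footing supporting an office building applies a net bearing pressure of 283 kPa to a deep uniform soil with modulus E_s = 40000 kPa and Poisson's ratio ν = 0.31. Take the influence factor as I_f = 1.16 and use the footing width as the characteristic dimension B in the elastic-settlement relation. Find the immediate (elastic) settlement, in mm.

Immediate (elastic) settlement: S_e = q·B·(1−ν²)/E_s · I_f.
S_e = 283 × 2.5 × (1 − 0.31²) / 40000 × 1.16
    = 283 × 2.5 × 0.9039 / 40000 × 1.16
    = 0.01855 m = 18.55 mm

S_e ≈ 18.5 mm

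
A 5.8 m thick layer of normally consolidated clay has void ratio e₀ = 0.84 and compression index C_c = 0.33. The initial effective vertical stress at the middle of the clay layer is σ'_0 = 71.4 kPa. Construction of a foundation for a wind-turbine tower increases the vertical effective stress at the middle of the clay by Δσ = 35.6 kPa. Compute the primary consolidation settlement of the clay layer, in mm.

S_c ≈ 183 mm

Final effective stress: σ'_f = σ'_0 + Δσ = 71.4 + 35.6 = 107 kPa.
Normally consolidated clay, so the full stress increment lies on the virgin compression line:
S_c = C_c·H/(1+e₀)·log₁₀(σ'_f/σ'_0) = 0.33×5.8/(1+0.84)×log₁₀(107/71.4)
    = 1.0402 × 0.17569 = 0.1828 m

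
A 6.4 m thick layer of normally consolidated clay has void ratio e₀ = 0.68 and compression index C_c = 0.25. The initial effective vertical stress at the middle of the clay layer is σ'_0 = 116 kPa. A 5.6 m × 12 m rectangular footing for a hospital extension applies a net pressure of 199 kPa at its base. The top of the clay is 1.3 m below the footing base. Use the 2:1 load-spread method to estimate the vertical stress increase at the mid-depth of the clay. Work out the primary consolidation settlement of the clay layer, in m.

S_c ≈ 0.217 m

Mid-depth of clay below the footing base: z = 1.3 + 6.4/2 = 4.5 m.
Stress increase at mid-clay by the 2:1 spreading method:
Δσ = qBL/((B+z)(L+z)) = 199×5.6×12/((5.6+4.5)(12+4.5)) = 80.245 kPa
Final effective stress: σ'_f = σ'_0 + Δσ = 116 + 80.245 = 196.25 kPa.
Normally consolidated clay, so the full stress increment lies on the virgin compression line:
S_c = C_c·H/(1+e₀)·log₁₀(σ'_f/σ'_0) = 0.25×6.4/(1+0.68)×log₁₀(196.25/116)
    = 0.95238 × 0.22835 = 0.2175 m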